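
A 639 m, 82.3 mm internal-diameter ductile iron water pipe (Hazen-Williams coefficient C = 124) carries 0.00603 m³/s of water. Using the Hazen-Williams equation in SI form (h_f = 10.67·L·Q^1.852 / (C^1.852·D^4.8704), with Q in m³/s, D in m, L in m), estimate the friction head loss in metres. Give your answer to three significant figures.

h_f = 10.67·639·0.00603^1.852 / (124^1.852·0.0823^4.8704) = 13.43 m

h_f ≈ 13.4 m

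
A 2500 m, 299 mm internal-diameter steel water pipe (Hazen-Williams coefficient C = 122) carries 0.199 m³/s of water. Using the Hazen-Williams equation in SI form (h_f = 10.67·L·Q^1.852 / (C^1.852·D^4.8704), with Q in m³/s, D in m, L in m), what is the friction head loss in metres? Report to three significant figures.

h_f ≈ 65.7 m

h_f = 10.67·2500·0.199^1.852 / (122^1.852·0.299^4.8704) = 65.66 m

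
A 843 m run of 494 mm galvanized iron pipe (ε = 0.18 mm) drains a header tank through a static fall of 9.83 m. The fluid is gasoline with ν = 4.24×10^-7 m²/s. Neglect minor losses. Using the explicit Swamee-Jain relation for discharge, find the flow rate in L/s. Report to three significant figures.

Swamee-Jain (Type II): Q = -0.965·√(gD⁵h_f/L)·ln[ε/(3.7D) + √(3.17ν²L/(gD³h_f))]
√(gD⁵h_f/L) = √(9.81·0.494⁵·9.83/843) = 0.05801
ε/(3.7D) = 9.85×10^-5; √(3.17ν²L/(gD³h_f)) = 6.43×10^-6
Q = -0.965·0.05801·ln(1.049×10^-4) = 0.5129 m³/s
Check: V = 2.68 m/s, Re = 3.12×10^6, f = 0.01585, h_f = 9.87 m ≈ 9.83 m ✓

Q ≈ 513 L/s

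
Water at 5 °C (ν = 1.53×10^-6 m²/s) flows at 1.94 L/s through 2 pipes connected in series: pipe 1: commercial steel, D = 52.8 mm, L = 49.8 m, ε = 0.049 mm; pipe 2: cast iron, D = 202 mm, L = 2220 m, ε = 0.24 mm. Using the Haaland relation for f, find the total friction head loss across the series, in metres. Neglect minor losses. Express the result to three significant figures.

H ≈ 1.03 m

Pipe 1: V = 0.8860 m/s, Re = 3.06×10^4, ε/D = 9.28×10^-4, f = 0.02539, h_1 = f(L/D)V²/2g = 0.9584 m
Pipe 2: V = 0.06054 m/s, Re = 7990, ε/D = 0.00119, f = 0.03425, h_2 = f(L/D)V²/2g = 0.07031 m
Series → Q common, losses add: H = Σh = 1.029 m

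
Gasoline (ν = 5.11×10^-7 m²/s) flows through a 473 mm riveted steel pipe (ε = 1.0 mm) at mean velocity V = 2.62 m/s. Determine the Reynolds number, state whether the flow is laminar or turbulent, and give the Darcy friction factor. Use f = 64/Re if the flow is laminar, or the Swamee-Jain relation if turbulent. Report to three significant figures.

Re = VD/ν = 2.620·0.473/5.11×10^-7 = 2.43×10^6
Re > 4000 → turbulent; ε/D = 0.00211
Swamee-Jain: f = 0.02388

Re ≈ 2.43×10^6; turbulent; f ≈ 0.0239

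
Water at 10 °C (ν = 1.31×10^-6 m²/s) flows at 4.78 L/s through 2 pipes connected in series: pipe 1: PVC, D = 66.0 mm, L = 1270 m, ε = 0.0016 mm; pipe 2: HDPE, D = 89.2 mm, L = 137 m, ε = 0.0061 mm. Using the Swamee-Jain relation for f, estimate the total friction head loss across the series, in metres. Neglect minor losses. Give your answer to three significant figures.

H ≈ 38.0 m

Pipe 1: V = 1.397 m/s, Re = 7.04×10^4, ε/D = 2.42×10^-5, f = 0.01937, h_1 = f(L/D)V²/2g = 37.08 m
Pipe 2: V = 0.7649 m/s, Re = 5.21×10^4, ε/D = 6.84×10^-5, f = 0.02086, h_2 = f(L/D)V²/2g = 0.9552 m
Series → Q common, losses add: H = Σh = 38.04 m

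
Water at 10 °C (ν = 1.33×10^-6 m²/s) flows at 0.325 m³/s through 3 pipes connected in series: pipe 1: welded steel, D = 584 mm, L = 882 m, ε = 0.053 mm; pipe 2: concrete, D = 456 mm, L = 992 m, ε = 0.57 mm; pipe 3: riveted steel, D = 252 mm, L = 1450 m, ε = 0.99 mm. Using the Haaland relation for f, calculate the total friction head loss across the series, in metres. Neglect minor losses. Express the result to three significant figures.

H ≈ 365 m

Pipe 1: V = 1.213 m/s, Re = 5.33×10^5, ε/D = 9.08×10^-5, f = 0.01405, h_1 = f(L/D)V²/2g = 1.592 m
Pipe 2: V = 1.990 m/s, Re = 6.82×10^5, ε/D = 0.00125, f = 0.02112, h_2 = f(L/D)V²/2g = 9.274 m
Pipe 3: V = 6.516 m/s, Re = 1.23×10^6, ε/D = 0.00393, f = 0.02841, h_3 = f(L/D)V²/2g = 353.7 m
Series → Q common, losses add: H = Σh = 364.6 m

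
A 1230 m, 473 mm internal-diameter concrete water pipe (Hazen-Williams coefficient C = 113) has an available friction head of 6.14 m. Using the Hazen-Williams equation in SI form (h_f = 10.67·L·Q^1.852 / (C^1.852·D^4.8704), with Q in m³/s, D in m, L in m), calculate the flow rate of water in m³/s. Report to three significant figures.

Q ≈ 0.251 m³/s

Rearranging: Q = [h_f·C^1.852·D^4.8704 / (10.67·L)]^(1/1.852)
Q = [6.14·113^1.852·0.473^4.8704 / (10.67·1230)]^0.540 = 0.2512 m³/s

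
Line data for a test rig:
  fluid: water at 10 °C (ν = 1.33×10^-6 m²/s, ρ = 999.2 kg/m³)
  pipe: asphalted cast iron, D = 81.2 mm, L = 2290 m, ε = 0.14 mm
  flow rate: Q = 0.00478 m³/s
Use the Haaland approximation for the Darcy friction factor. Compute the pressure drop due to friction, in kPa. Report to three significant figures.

Δp ≈ 304 kPa

V = 4Q/(πD²) = 4·0.00478/(π·0.0812²) = 0.9231 m/s
Re = VD/ν = 0.9231·0.0812/1.33×10^-6 = 5.64×10^4 → turbulent
ε/D = 0.14/81.2 = 0.00172
Haaland: f = 0.02533
h_f = f(L/D)V²/(2g) = 0.02533·(2290/0.0812)·0.9231²/(2·9.81) = 31.02 m
Δp = ρg·h_f = 999.2·9.81·31.02 = 304.0 kPa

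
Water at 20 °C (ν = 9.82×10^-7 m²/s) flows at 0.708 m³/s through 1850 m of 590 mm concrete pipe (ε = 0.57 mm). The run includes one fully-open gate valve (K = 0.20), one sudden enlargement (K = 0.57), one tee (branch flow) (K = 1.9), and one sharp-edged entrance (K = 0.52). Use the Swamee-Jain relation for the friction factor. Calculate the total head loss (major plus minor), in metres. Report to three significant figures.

V = 4Q/(πD²) = 2.590 m/s; V²/2g = 0.3418 m
Re = 1.56×10^6, ε/D = 9.66×10^-4 → f = 0.01974 (Swamee-Jain)
Major: h_f = f(L/D)·V²/2g = 0.01974·3136·0.3418 = 21.16 m
Minor: ΣK = 3.19; h_m = ΣK·V²/2g = 1.090 m
Total H_L = 21.16 + 1.090 = 22.25 m

H_L ≈ 22.3 m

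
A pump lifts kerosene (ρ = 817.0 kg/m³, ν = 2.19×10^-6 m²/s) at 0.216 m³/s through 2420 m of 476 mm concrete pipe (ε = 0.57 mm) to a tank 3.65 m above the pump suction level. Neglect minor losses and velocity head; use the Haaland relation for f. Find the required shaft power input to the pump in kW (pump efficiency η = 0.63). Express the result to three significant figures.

V = 4Q/(πD²) = 1.214 m/s; Re = 2.64×10^5; ε/D = 0.00120; f = 0.02142
h_f = f(L/D)V²/2g = 8.176 m
Total head H = z + h_f = 3.65 + 8.176 = 11.83 m
P_hyd = ρgQH = 817.0·9.81·0.216·11.83 = 20.47 kW
P_shaft = P_hyd/η = 20.47/0.63 = 32.50 kW

P_shaft ≈ 32.5 kW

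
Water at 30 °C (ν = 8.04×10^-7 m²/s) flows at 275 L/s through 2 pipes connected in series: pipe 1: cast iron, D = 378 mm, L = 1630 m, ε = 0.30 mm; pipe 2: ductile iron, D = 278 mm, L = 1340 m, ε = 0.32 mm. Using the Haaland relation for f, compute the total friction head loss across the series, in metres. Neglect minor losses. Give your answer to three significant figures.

H ≈ 128 m

Pipe 1: V = 2.451 m/s, Re = 1.15×10^6, ε/D = 7.94×10^-4, f = 0.01889, h_1 = f(L/D)V²/2g = 24.93 m
Pipe 2: V = 4.531 m/s, Re = 1.57×10^6, ε/D = 0.00115, f = 0.02052, h_2 = f(L/D)V²/2g = 103.5 m
Series → Q common, losses add: H = Σh = 128.4 m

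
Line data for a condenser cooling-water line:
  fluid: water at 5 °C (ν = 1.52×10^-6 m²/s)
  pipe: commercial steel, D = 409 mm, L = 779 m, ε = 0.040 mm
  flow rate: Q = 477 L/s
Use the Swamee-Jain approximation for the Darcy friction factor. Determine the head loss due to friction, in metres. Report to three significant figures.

V = 4Q/(πD²) = 4·0.477/(π·0.409²) = 3.631 m/s
Re = VD/ν = 3.631·0.409/1.52×10^-6 = 9.77×10^5 → turbulent
ε/D = 0.040/409 = 9.78×10^-5
Swamee-Jain: f = 0.01350
h_f = f(L/D)V²/(2g) = 0.01350·(779/0.409)·3.631²/(2·9.81) = 17.28 m

h_f ≈ 17.3 m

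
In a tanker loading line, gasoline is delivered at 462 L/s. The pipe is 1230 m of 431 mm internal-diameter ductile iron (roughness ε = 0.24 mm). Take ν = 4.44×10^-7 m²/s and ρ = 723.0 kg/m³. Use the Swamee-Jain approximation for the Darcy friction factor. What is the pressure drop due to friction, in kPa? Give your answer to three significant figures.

Δp ≈ 179 kPa

V = 4Q/(πD²) = 4·0.462/(π·0.431²) = 3.167 m/s
Re = VD/ν = 3.167·0.431/4.44×10^-7 = 3.07×10^6 → turbulent
ε/D = 0.24/431 = 5.57×10^-4
Swamee-Jain: f = 0.01732
h_f = f(L/D)V²/(2g) = 0.01732·(1230/0.431)·3.167²/(2·9.81) = 25.26 m
Δp = ρg·h_f = 723.0·9.81·25.26 = 179.2 kPa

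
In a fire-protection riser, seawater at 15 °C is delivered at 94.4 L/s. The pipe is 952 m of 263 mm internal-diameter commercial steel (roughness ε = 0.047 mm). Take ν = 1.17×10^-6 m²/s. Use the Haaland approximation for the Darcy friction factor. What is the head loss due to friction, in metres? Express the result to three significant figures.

h_f ≈ 8.60 m

V = 4Q/(πD²) = 4·0.0944/(π·0.263²) = 1.738 m/s
Re = VD/ν = 1.738·0.263/1.17×10^-6 = 3.91×10^5 → turbulent
ε/D = 0.047/263 = 1.79×10^-4
Haaland: f = 0.01544
h_f = f(L/D)V²/(2g) = 0.01544·(952/0.263)·1.738²/(2·9.81) = 8.604 m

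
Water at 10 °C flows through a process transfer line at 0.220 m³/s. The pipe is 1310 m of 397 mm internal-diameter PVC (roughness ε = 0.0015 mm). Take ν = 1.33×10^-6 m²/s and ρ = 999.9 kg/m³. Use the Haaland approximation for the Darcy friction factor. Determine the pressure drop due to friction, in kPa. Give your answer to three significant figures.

V = 4Q/(πD²) = 4·0.220/(π·0.397²) = 1.777 m/s
Re = VD/ν = 1.777·0.397/1.33×10^-6 = 5.31×10^5 → turbulent
ε/D = 0.0015/397 = 3.78×10^-6
Haaland: f = 0.01297
h_f = f(L/D)V²/(2g) = 0.01297·(1310/0.397)·1.777²/(2·9.81) = 6.889 m
Δp = ρg·h_f = 999.9·9.81·6.889 = 67.58 kPa

Δp ≈ 67.6 kPa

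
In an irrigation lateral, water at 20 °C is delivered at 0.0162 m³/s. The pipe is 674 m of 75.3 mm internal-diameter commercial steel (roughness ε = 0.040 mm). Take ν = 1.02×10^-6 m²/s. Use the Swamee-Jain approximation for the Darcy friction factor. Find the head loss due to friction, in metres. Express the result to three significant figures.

h_f ≈ 113 m

V = 4Q/(πD²) = 4·0.0162/(π·0.0753²) = 3.638 m/s
Re = VD/ν = 3.638·0.0753/1.02×10^-6 = 2.69×10^5 → turbulent
ε/D = 0.040/75.3 = 5.31×10^-4
Swamee-Jain: f = 0.01865
h_f = f(L/D)V²/(2g) = 0.01865·(674/0.0753)·3.638²/(2·9.81) = 112.6 m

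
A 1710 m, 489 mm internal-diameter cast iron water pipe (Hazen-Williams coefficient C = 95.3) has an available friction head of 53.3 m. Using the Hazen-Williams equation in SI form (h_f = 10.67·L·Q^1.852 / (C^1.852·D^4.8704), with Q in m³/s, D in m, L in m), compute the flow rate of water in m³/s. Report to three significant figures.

Q ≈ 0.622 m³/s

Rearranging: Q = [h_f·C^1.852·D^4.8704 / (10.67·L)]^(1/1.852)
Q = [53.3·95.3^1.852·0.489^4.8704 / (10.67·1710)]^0.540 = 0.6217 m³/s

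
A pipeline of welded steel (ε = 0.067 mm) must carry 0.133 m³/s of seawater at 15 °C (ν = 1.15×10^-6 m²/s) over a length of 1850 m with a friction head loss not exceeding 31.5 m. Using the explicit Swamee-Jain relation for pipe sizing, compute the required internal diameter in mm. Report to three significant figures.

D ≈ 271 mm

Swamee-Jain (Type III): D = 0.66·[ε^1.25·(LQ²/(gh_f))^4.75 + ν·Q^9.4·(L/(gh_f))^5.2]^0.04
LQ²/(gh_f) = 0.1059; L/(gh_f) = 5.987
Term 1 = ε^1.25·(…)^4.75 = 1.42×10^-10; Term 2 = ν·Q^9.4·(…)^5.2 = 7.35×10^-11
D = 0.66·(1.42×10^-10 + 7.35×10^-11)^0.04 = 0.2709 m = 271 mm
Check: V = 2.31 m/s, Re = 5.44×10^5, f = 0.01584, h_f = 29.3 m ≈ 31.5 m ✓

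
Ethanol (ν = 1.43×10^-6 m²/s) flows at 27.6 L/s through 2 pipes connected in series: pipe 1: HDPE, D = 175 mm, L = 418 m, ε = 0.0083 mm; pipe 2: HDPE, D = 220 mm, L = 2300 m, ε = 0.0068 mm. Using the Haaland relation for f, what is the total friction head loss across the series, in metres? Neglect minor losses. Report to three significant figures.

H ≈ 7.64 m

Pipe 1: V = 1.147 m/s, Re = 1.40×10^5, ε/D = 4.74×10^-5, f = 0.01687, h_1 = f(L/D)V²/2g = 2.705 m
Pipe 2: V = 0.7261 m/s, Re = 1.12×10^5, ε/D = 3.09×10^-5, f = 0.01755, h_2 = f(L/D)V²/2g = 4.931 m
Series → Q common, losses add: H = Σh = 7.635 m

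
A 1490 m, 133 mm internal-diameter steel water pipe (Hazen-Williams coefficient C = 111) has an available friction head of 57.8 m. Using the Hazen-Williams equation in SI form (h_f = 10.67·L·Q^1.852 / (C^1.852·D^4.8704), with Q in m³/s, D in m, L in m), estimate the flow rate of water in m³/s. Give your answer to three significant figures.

Q ≈ 0.0265 m³/s

Rearranging: Q = [h_f·C^1.852·D^4.8704 / (10.67·L)]^(1/1.852)
Q = [57.8·111^1.852·0.133^4.8704 / (10.67·1490)]^0.540 = 0.02655 m³/s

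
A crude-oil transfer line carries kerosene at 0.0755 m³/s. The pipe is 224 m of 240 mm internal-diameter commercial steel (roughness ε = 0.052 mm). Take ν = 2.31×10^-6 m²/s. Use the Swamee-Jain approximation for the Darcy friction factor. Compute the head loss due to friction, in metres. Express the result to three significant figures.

h_f ≈ 2.33 m

V = 4Q/(πD²) = 4·0.0755/(π·0.240²) = 1.669 m/s
Re = VD/ν = 1.669·0.240/2.31×10^-6 = 1.73×10^5 → turbulent
ε/D = 0.052/240 = 2.17×10^-4
Swamee-Jain: f = 0.01757
h_f = f(L/D)V²/(2g) = 0.01757·(224/0.240)·1.669²/(2·9.81) = 2.328 m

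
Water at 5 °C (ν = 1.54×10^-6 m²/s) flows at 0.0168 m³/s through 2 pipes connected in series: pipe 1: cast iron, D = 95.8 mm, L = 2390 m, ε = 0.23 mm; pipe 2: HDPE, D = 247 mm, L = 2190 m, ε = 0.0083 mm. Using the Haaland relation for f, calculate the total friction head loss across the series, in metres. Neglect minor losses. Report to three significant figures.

Pipe 1: V = 2.331 m/s, Re = 1.45×10^5, ε/D = 0.00240, f = 0.02560, h_1 = f(L/D)V²/2g = 176.8 m
Pipe 2: V = 0.3506 m/s, Re = 5.62×10^4, ε/D = 3.36×10^-5, f = 0.02027, h_2 = f(L/D)V²/2g = 1.126 m
Series → Q common, losses add: H = Σh = 177.9 m

H ≈ 178 m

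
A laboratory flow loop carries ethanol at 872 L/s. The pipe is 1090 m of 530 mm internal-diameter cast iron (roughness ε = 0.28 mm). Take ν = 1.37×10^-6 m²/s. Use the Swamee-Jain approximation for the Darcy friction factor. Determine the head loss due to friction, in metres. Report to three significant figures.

h_f ≈ 28.3 m

V = 4Q/(πD²) = 4·0.872/(π·0.530²) = 3.953 m/s
Re = VD/ν = 3.953·0.530/1.37×10^-6 = 1.53×10^6 → turbulent
ε/D = 0.28/530 = 5.28×10^-4
Swamee-Jain: f = 0.01731
h_f = f(L/D)V²/(2g) = 0.01731·(1090/0.530)·3.953²/(2·9.81) = 28.35 m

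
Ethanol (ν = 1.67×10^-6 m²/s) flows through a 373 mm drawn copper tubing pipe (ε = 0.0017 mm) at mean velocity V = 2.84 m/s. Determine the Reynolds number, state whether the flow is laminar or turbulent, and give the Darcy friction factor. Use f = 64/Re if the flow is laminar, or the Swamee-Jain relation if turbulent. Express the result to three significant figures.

Re = VD/ν = 2.840·0.373/1.67×10^-6 = 6.34×10^5
Re > 4000 → turbulent; ε/D = 4.56×10^-6
Swamee-Jain: f = 0.01264

Re ≈ 6.34×10^5; turbulent; f ≈ 0.0126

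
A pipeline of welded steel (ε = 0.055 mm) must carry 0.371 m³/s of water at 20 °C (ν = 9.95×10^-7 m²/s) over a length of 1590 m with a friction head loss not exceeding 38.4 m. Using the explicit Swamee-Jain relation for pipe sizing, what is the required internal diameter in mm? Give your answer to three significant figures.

D ≈ 370 mm

Swamee-Jain (Type III): D = 0.66·[ε^1.25·(LQ²/(gh_f))^4.75 + ν·Q^9.4·(L/(gh_f))^5.2]^0.04
LQ²/(gh_f) = 0.5810; L/(gh_f) = 4.221
Term 1 = ε^1.25·(…)^4.75 = 3.59×10^-7; Term 2 = ν·Q^9.4·(…)^5.2 = 1.59×10^-7
D = 0.66·(3.59×10^-7 + 1.59×10^-7)^0.04 = 0.3699 m = 370 mm
Check: V = 3.45 m/s, Re = 1.28×10^6, f = 0.01395, h_f = 36.4 m ≈ 38.4 m ✓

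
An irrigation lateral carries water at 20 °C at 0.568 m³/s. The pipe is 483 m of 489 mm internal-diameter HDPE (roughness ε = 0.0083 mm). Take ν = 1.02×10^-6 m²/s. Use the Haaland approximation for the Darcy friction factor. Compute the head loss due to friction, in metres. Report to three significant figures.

h_f ≈ 5.20 m

V = 4Q/(πD²) = 4·0.568/(π·0.489²) = 3.024 m/s
Re = VD/ν = 3.024·0.489/1.02×10^-6 = 1.45×10^6 → turbulent
ε/D = 0.0083/489 = 1.70×10^-5
Haaland: f = 0.01130
h_f = f(L/D)V²/(2g) = 0.01130·(483/0.489)·3.024²/(2·9.81) = 5.204 m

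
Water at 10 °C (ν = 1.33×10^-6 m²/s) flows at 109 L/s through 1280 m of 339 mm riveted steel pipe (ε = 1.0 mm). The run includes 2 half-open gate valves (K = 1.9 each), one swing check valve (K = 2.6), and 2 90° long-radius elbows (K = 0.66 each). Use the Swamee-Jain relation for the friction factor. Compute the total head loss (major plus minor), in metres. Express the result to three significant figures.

V = 4Q/(πD²) = 1.208 m/s; V²/2g = 0.07433 m
Re = 3.08×10^5, ε/D = 0.00295 → f = 0.02663 (Swamee-Jain)
Major: h_f = f(L/D)·V²/2g = 0.02663·3776·0.07433 = 7.475 m
Minor: ΣK = 7.72; h_m = ΣK·V²/2g = 0.5738 m
Total H_L = 7.475 + 0.5738 = 8.048 m

H_L ≈ 8.05 m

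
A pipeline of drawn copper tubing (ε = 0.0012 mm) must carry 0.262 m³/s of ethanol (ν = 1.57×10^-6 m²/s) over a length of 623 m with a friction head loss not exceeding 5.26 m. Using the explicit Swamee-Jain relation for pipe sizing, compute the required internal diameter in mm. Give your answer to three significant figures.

Swamee-Jain (Type III): D = 0.66·[ε^1.25·(LQ²/(gh_f))^4.75 + ν·Q^9.4·(L/(gh_f))^5.2]^0.04
LQ²/(gh_f) = 0.8288; L/(gh_f) = 12.07
Term 1 = ε^1.25·(…)^4.75 = 1.63×10^-8; Term 2 = ν·Q^9.4·(…)^5.2 = 2.26×10^-6
D = 0.66·(1.63×10^-8 + 2.26×10^-6)^0.04 = 0.3925 m = 392 mm
Check: V = 2.17 m/s, Re = 5.41×10^5, f = 0.01296, h_f = 4.92 m ≈ 5.26 m ✓

D ≈ 392 mm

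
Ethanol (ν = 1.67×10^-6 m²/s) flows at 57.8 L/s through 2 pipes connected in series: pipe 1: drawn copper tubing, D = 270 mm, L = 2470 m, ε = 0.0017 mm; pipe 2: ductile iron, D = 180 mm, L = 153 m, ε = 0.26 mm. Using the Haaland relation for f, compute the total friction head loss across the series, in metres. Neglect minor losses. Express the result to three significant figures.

Pipe 1: V = 1.010 m/s, Re = 1.63×10^5, ε/D = 6.30×10^-6, f = 0.01616, h_1 = f(L/D)V²/2g = 7.680 m
Pipe 2: V = 2.271 m/s, Re = 2.45×10^5, ε/D = 0.00144, f = 0.02237, h_2 = f(L/D)V²/2g = 4.999 m
Series → Q common, losses add: H = Σh = 12.68 m

H ≈ 12.7 m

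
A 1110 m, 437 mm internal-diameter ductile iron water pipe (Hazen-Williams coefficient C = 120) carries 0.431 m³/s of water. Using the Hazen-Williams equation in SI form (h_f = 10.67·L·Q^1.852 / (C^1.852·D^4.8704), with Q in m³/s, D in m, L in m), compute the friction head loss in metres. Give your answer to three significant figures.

h_f = 10.67·1110·0.431^1.852 / (120^1.852·0.437^4.8704) = 19.81 m

h_f ≈ 19.8 m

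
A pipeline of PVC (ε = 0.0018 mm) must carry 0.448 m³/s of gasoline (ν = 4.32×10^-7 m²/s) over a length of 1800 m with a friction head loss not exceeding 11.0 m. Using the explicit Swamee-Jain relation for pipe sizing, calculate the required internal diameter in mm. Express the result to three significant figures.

D ≈ 488 mm

Swamee-Jain (Type III): D = 0.66·[ε^1.25·(LQ²/(gh_f))^4.75 + ν·Q^9.4·(L/(gh_f))^5.2]^0.04
LQ²/(gh_f) = 3.348; L/(gh_f) = 16.68
Term 1 = ε^1.25·(…)^4.75 = 2.05×10^-5; Term 2 = ν·Q^9.4·(…)^5.2 = 5.16×10^-4
D = 0.66·(2.05×10^-5 + 5.16×10^-4)^0.04 = 0.4884 m = 488 mm
Check: V = 2.39 m/s, Re = 2.70×10^6, f = 0.01006, h_f = 10.8 m ≈ 11.0 m ✓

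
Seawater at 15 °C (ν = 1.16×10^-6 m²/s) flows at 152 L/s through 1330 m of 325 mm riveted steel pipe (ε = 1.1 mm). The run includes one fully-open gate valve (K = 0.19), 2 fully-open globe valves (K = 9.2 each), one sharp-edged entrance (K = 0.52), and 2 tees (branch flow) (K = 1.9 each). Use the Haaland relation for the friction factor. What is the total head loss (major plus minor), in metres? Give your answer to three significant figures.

V = 4Q/(πD²) = 1.832 m/s; V²/2g = 0.1711 m
Re = 5.13×10^5, ε/D = 0.00338 → f = 0.02735 (Haaland)
Major: h_f = f(L/D)·V²/2g = 0.02735·4092·0.1711 = 19.15 m
Minor: ΣK = 22.9; h_m = ΣK·V²/2g = 3.920 m
Total H_L = 19.15 + 3.920 = 23.07 m

H_L ≈ 23.1 m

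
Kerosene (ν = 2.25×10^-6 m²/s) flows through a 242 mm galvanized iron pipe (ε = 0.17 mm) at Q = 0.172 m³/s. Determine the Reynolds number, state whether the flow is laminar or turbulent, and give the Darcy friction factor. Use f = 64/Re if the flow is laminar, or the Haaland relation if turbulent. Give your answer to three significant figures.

V = 4Q/(πD²) = 3.739 m/s
Re = VD/ν = 3.739·0.242/2.25×10^-6 = 4.02×10^5
Re > 4000 → turbulent; ε/D = 7.02×10^-4
Haaland: f = 0.01891

Re ≈ 4.02×10^5; turbulent; f ≈ 0.0189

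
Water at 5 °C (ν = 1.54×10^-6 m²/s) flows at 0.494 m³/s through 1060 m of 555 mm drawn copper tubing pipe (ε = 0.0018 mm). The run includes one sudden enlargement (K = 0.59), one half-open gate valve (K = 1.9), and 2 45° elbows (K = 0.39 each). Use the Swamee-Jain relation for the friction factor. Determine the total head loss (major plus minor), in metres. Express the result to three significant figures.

V = 4Q/(πD²) = 2.042 m/s; V²/2g = 0.2125 m
Re = 7.36×10^5, ε/D = 3.24×10^-6 → f = 0.01230 (Swamee-Jain)
Major: h_f = f(L/D)·V²/2g = 0.01230·1910·0.2125 = 4.992 m
Minor: ΣK = 3.27; h_m = ΣK·V²/2g = 0.6949 m
Total H_L = 4.992 + 0.6949 = 5.687 m

H_L ≈ 5.69 m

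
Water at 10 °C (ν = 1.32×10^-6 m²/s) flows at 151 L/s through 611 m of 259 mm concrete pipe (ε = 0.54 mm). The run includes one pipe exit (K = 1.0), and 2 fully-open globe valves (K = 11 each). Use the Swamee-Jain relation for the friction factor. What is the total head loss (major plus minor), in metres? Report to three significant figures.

V = 4Q/(πD²) = 2.866 m/s; V²/2g = 0.4187 m
Re = 5.62×10^5, ε/D = 0.00208 → f = 0.02410 (Swamee-Jain)
Major: h_f = f(L/D)·V²/2g = 0.02410·2359·0.4187 = 23.81 m
Minor: ΣK = 23.0; h_m = ΣK·V²/2g = 9.630 m
Total H_L = 23.81 + 9.630 = 33.44 m

H_L ≈ 33.4 m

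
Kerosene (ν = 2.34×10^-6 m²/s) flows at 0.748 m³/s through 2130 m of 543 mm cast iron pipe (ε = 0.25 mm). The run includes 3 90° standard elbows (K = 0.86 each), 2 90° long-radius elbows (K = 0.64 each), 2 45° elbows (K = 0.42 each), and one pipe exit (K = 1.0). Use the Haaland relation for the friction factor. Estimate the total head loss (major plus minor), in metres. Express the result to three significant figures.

V = 4Q/(πD²) = 3.230 m/s; V²/2g = 0.5318 m
Re = 7.50×10^5, ε/D = 4.60×10^-4 → f = 0.01704 (Haaland)
Major: h_f = f(L/D)·V²/2g = 0.01704·3923·0.5318 = 35.55 m
Minor: ΣK = 5.70; h_m = ΣK·V²/2g = 3.031 m
Total H_L = 35.55 + 3.031 = 38.58 m

H_L ≈ 38.6 m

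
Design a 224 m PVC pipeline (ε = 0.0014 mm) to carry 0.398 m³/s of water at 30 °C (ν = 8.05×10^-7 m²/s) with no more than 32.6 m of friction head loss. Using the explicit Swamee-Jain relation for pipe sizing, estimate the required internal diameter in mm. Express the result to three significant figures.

Swamee-Jain (Type III): D = 0.66·[ε^1.25·(LQ²/(gh_f))^4.75 + ν·Q^9.4·(L/(gh_f))^5.2]^0.04
LQ²/(gh_f) = 0.1110; L/(gh_f) = 0.7004
Term 1 = ε^1.25·(…)^4.75 = 1.40×10^-12; Term 2 = ν·Q^9.4·(…)^5.2 = 2.19×10^-11
D = 0.66·(1.40×10^-12 + 2.19×10^-11)^0.04 = 0.2479 m = 248 mm
Check: V = 8.25 m/s, Re = 2.54×10^6, f = 0.01023, h_f = 32.1 m ≈ 32.6 m ✓

D ≈ 248 mm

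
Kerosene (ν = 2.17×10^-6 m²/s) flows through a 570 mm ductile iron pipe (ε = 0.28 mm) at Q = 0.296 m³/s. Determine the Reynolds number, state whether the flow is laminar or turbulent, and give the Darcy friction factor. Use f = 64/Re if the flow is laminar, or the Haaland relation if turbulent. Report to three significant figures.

V = 4Q/(πD²) = 1.160 m/s
Re = VD/ν = 1.160·0.570/2.17×10^-6 = 3.05×10^5
Re > 4000 → turbulent; ε/D = 4.91×10^-4
Haaland: f = 0.01800

Re ≈ 3.05×10^5; turbulent; f ≈ 0.0180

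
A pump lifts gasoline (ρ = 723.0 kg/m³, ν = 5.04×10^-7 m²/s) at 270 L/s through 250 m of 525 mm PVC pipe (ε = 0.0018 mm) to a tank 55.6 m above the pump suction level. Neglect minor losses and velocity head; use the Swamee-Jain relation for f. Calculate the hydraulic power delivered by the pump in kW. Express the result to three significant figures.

V = 4Q/(πD²) = 1.247 m/s; Re = 1.30×10^6; ε/D = 3.43×10^-6; f = 0.01121
h_f = f(L/D)V²/2g = 0.4234 m
Total head H = z + h_f = 55.6 + 0.4234 = 56.02 m
P_hyd = ρgQH = 723.0·9.81·0.270·56.02 = 107.3 kW

P_hyd ≈ 107 kW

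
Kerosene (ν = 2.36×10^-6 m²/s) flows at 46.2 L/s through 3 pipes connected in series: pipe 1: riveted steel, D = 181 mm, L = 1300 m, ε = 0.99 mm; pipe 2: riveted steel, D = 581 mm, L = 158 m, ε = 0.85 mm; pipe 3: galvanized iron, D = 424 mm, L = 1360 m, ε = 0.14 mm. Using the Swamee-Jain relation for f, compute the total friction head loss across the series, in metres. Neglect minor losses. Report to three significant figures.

Pipe 1: V = 1.796 m/s, Re = 1.38×10^5, ε/D = 0.00547, f = 0.03207, h_1 = f(L/D)V²/2g = 37.85 m
Pipe 2: V = 0.1743 m/s, Re = 4.29×10^4, ε/D = 0.00146, f = 0.02592, h_2 = f(L/D)V²/2g = 0.01091 m
Pipe 3: V = 0.3272 m/s, Re = 5.88×10^4, ε/D = 3.30×10^-4, f = 0.02140, h_3 = f(L/D)V²/2g = 0.3746 m
Series → Q common, losses add: H = Σh = 38.24 m

H ≈ 38.2 m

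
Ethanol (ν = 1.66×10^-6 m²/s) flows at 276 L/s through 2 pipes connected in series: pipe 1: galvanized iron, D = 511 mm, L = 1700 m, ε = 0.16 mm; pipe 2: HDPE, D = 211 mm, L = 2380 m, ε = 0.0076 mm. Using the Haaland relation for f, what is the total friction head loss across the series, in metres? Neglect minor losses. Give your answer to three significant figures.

Pipe 1: V = 1.346 m/s, Re = 4.14×10^5, ε/D = 3.13×10^-4, f = 0.01647, h_1 = f(L/D)V²/2g = 5.057 m
Pipe 2: V = 7.893 m/s, Re = 1.00×10^6, ε/D = 3.60×10^-5, f = 0.01226, h_2 = f(L/D)V²/2g = 439.2 m
Series → Q common, losses add: H = Σh = 444.2 m

H ≈ 444 m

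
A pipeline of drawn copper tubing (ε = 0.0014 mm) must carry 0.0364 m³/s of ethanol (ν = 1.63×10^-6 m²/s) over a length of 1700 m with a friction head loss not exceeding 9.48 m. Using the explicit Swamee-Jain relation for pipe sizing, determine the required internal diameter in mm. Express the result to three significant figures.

D ≈ 204 mm

Swamee-Jain (Type III): D = 0.66·[ε^1.25·(LQ²/(gh_f))^4.75 + ν·Q^9.4·(L/(gh_f))^5.2]^0.04
LQ²/(gh_f) = 0.02422; L/(gh_f) = 18.28
Term 1 = ε^1.25·(…)^4.75 = 1.02×10^-15; Term 2 = ν·Q^9.4·(…)^5.2 = 1.77×10^-13
D = 0.66·(1.02×10^-15 + 1.77×10^-13)^0.04 = 0.2040 m = 204 mm
Check: V = 1.11 m/s, Re = 1.39×10^5, f = 0.01674, h_f = 8.82 m ≈ 9.48 m ✓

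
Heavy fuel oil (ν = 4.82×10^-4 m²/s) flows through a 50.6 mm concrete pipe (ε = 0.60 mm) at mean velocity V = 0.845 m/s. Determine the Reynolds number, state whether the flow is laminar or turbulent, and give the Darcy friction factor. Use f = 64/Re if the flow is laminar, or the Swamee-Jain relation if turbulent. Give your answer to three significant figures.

Re = VD/ν = 0.8450·0.0506/4.82×10^-4 = 88.7
Re < 2300 → laminar → f = 64/Re = 0.7215

Re ≈ 88.7; laminar; f = 64/Re ≈ 0.721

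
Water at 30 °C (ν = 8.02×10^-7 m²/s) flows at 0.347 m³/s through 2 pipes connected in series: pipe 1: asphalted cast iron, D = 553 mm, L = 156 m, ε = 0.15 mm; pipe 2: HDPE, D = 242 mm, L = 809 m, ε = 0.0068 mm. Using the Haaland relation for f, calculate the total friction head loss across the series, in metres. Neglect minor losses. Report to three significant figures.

H ≈ 107 m

Pipe 1: V = 1.445 m/s, Re = 9.96×10^5, ε/D = 2.71×10^-4, f = 0.01534, h_1 = f(L/D)V²/2g = 0.4602 m
Pipe 2: V = 7.544 m/s, Re = 2.28×10^6, ε/D = 2.81×10^-5, f = 0.01102, h_2 = f(L/D)V²/2g = 106.9 m
Series → Q common, losses add: H = Σh = 107.3 m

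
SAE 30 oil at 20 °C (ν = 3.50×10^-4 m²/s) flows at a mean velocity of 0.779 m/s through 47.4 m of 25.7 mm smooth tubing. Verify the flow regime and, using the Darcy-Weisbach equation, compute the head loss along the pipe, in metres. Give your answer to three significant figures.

Re = VD/ν = 0.779·0.02570/3.50×10^-4 = 57.2 → laminar (Re < 2300)
f = 64/Re = 1.119
h_f = f(L/D)V²/(2g) = 1.119·(47.4/0.02570)·0.779²/(2·9.81) = 63.83 m

h_f ≈ 63.8 m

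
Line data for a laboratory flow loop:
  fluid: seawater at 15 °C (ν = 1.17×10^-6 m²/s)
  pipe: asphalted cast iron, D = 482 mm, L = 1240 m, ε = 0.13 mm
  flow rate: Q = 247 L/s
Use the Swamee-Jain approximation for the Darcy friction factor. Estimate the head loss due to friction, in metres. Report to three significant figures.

V = 4Q/(πD²) = 4·0.247/(π·0.482²) = 1.354 m/s
Re = VD/ν = 1.354·0.482/1.17×10^-6 = 5.58×10^5 → turbulent
ε/D = 0.13/482 = 2.70×10^-4
Swamee-Jain: f = 0.01600
h_f = f(L/D)V²/(2g) = 0.01600·(1240/0.482)·1.354²/(2·9.81) = 3.845 m

h_f ≈ 3.84 m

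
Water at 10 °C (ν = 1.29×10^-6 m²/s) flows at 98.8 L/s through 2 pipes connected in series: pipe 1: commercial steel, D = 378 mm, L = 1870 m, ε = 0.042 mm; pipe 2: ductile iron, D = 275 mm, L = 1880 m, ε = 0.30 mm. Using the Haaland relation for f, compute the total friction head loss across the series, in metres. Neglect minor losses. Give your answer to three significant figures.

Pipe 1: V = 0.8804 m/s, Re = 2.58×10^5, ε/D = 1.11×10^-4, f = 0.01566, h_1 = f(L/D)V²/2g = 3.060 m
Pipe 2: V = 1.663 m/s, Re = 3.55×10^5, ε/D = 0.00109, f = 0.02078, h_2 = f(L/D)V²/2g = 20.04 m
Series → Q common, losses add: H = Σh = 23.10 m

H ≈ 23.1 m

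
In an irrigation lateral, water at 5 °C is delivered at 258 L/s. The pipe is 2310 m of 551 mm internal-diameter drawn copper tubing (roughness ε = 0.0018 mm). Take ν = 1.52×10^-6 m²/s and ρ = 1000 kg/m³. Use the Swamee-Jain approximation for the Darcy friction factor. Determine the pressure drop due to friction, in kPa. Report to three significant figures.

V = 4Q/(πD²) = 4·0.258/(π·0.551²) = 1.082 m/s
Re = VD/ν = 1.082·0.551/1.52×10^-6 = 3.92×10^5 → turbulent
ε/D = 0.0018/551 = 3.27×10^-6
Swamee-Jain: f = 0.01372
h_f = f(L/D)V²/(2g) = 0.01372·(2310/0.551)·1.082²/(2·9.81) = 3.433 m
Δp = ρg·h_f = 1000·9.81·3.433 = 33.68 kPa

Δp ≈ 33.7 kPa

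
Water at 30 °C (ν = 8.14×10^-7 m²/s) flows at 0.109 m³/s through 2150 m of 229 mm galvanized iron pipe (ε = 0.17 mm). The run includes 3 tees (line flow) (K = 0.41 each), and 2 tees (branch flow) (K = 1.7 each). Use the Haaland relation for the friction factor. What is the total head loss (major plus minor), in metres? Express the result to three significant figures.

H_L ≈ 64.5 m

V = 4Q/(πD²) = 2.646 m/s; V²/2g = 0.3570 m
Re = 7.45×10^5, ε/D = 7.42×10^-4 → f = 0.01876 (Haaland)
Major: h_f = f(L/D)·V²/2g = 0.01876·9389·0.3570 = 62.88 m
Minor: ΣK = 4.63; h_m = ΣK·V²/2g = 1.653 m
Total H_L = 62.88 + 1.653 = 64.53 m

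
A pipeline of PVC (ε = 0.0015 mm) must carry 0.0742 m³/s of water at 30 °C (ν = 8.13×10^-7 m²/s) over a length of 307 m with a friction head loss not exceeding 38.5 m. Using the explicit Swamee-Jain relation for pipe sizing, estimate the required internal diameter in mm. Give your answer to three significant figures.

D ≈ 136 mm

Swamee-Jain (Type III): D = 0.66·[ε^1.25·(LQ²/(gh_f))^4.75 + ν·Q^9.4·(L/(gh_f))^5.2]^0.04
LQ²/(gh_f) = 0.004475; L/(gh_f) = 0.8128
Term 1 = ε^1.25·(…)^4.75 = 3.64×10^-19; Term 2 = ν·Q^9.4·(…)^5.2 = 6.67×10^-18
D = 0.66·(3.64×10^-19 + 6.67×10^-18)^0.04 = 0.1360 m = 136 mm
Check: V = 5.11 m/s, Re = 8.55×10^5, f = 0.01217, h_f = 36.6 m ≈ 38.5 m ✓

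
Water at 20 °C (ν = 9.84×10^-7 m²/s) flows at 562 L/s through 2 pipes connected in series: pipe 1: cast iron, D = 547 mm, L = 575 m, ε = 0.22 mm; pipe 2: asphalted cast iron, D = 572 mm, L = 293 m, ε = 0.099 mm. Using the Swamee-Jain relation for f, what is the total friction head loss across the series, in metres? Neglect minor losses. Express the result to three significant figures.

Pipe 1: V = 2.392 m/s, Re = 1.33×10^6, ε/D = 4.02×10^-4, f = 0.01645, h_1 = f(L/D)V²/2g = 5.041 m
Pipe 2: V = 2.187 m/s, Re = 1.27×10^6, ε/D = 1.73×10^-4, f = 0.01427, h_2 = f(L/D)V²/2g = 1.782 m
Series → Q common, losses add: H = Σh = 6.823 m

H ≈ 6.82 m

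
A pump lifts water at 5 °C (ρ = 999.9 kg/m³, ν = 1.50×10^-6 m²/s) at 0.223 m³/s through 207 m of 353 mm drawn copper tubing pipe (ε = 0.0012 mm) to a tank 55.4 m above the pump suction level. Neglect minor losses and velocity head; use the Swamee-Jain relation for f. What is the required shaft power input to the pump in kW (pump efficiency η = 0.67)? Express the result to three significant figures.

P_shaft ≈ 187 kW

V = 4Q/(πD²) = 2.279 m/s; Re = 5.36×10^5; ε/D = 3.40×10^-6; f = 0.01299
h_f = f(L/D)V²/2g = 2.015 m
Total head H = z + h_f = 55.4 + 2.015 = 57.42 m
P_hyd = ρgQH = 999.9·9.81·0.223·57.42 = 125.6 kW
P_shaft = P_hyd/η = 125.6/0.67 = 187.4 kW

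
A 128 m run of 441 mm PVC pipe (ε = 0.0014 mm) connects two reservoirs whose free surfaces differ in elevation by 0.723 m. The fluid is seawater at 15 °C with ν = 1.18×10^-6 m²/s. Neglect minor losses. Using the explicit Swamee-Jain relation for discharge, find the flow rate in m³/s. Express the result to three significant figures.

Q ≈ 0.304 m³/s

Swamee-Jain (Type II): Q = -0.965·√(gD⁵h_f/L)·ln[ε/(3.7D) + √(3.17ν²L/(gD³h_f))]
√(gD⁵h_f/L) = √(9.81·0.441⁵·0.723/128) = 0.03040
ε/(3.7D) = 8.58×10^-7; √(3.17ν²L/(gD³h_f)) = 3.05×10^-5
Q = -0.965·0.03040·ln(3.133×10^-5) = 0.3043 m³/s
Check: V = 1.99 m/s, Re = 7.44×10^5, f = 0.01227, h_f = 0.720 m ≈ 0.723 m ✓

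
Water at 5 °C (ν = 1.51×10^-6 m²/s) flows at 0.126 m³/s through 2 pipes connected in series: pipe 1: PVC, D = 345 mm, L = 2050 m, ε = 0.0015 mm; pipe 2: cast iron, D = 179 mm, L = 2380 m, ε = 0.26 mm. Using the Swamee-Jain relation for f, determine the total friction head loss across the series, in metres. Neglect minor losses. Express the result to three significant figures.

Pipe 1: V = 1.348 m/s, Re = 3.08×10^5, ε/D = 4.35×10^-6, f = 0.01436, h_1 = f(L/D)V²/2g = 7.899 m
Pipe 2: V = 5.007 m/s, Re = 5.94×10^5, ε/D = 0.00145, f = 0.02205, h_2 = f(L/D)V²/2g = 374.6 m
Series → Q common, losses add: H = Σh = 382.5 m

H ≈ 382 m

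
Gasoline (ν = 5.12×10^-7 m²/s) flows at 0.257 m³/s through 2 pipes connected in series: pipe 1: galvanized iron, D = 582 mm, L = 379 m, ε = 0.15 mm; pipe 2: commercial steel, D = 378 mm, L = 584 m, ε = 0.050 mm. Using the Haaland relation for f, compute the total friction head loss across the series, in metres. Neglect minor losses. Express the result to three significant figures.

H ≈ 5.99 m

Pipe 1: V = 0.9660 m/s, Re = 1.10×10^6, ε/D = 2.58×10^-4, f = 0.01514, h_1 = f(L/D)V²/2g = 0.4691 m
Pipe 2: V = 2.290 m/s, Re = 1.69×10^6, ε/D = 1.32×10^-4, f = 0.01337, h_2 = f(L/D)V²/2g = 5.521 m
Series → Q common, losses add: H = Σh = 5.990 m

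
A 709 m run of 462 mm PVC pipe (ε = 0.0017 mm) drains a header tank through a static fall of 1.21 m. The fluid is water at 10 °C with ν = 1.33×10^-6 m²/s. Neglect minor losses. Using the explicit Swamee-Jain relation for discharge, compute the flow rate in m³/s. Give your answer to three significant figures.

Swamee-Jain (Type II): Q = -0.965·√(gD⁵h_f/L)·ln[ε/(3.7D) + √(3.17ν²L/(gD³h_f))]
√(gD⁵h_f/L) = √(9.81·0.462⁵·1.21/709) = 0.01877
ε/(3.7D) = 9.95×10^-7; √(3.17ν²L/(gD³h_f)) = 5.83×10^-5
Q = -0.965·0.01877·ln(5.927×10^-5) = 0.1763 m³/s
Check: V = 1.05 m/s, Re = 3.65×10^5, f = 0.01391, h_f = 1.20 m ≈ 1.21 m ✓

Q ≈ 0.176 m³/s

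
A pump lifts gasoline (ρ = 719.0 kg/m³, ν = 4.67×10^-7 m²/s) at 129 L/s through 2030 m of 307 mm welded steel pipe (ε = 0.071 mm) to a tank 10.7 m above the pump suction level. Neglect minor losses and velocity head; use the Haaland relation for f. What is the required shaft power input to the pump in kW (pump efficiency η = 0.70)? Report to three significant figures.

P_shaft ≈ 33.7 kW

V = 4Q/(πD²) = 1.743 m/s; Re = 1.15×10^6; ε/D = 2.31×10^-4; f = 0.01485
h_f = f(L/D)V²/2g = 15.20 m
Total head H = z + h_f = 10.7 + 15.20 = 25.90 m
P_hyd = ρgQH = 719.0·9.81·0.129·25.90 = 23.56 kW
P_shaft = P_hyd/η = 23.56/0.70 = 33.66 kW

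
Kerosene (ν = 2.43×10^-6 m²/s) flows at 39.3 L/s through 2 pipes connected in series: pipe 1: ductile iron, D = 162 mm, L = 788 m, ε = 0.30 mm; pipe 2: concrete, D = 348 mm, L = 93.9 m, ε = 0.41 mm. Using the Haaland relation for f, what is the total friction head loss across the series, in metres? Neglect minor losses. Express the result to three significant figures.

H ≈ 21.9 m

Pipe 1: V = 1.907 m/s, Re = 1.27×10^5, ε/D = 0.00185, f = 0.02426, h_1 = f(L/D)V²/2g = 21.87 m
Pipe 2: V = 0.4132 m/s, Re = 5.92×10^4, ε/D = 0.00118, f = 0.02374, h_2 = f(L/D)V²/2g = 0.05574 m
Series → Q common, losses add: H = Σh = 21.92 m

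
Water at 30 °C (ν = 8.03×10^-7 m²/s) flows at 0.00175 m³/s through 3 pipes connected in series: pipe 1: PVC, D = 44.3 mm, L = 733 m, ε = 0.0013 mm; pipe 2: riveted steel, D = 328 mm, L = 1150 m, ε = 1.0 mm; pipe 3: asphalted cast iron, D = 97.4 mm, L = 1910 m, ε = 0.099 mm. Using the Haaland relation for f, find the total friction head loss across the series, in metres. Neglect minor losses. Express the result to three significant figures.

Pipe 1: V = 1.135 m/s, Re = 6.26×10^4, ε/D = 2.93×10^-5, f = 0.01979, h_1 = f(L/D)V²/2g = 21.51 m
Pipe 2: V = 0.02071 m/s, Re = 8460, ε/D = 0.00305, f = 0.03611, h_2 = f(L/D)V²/2g = 0.002768 m
Pipe 3: V = 0.2349 m/s, Re = 2.85×10^4, ε/D = 0.00102, f = 0.02591, h_3 = f(L/D)V²/2g = 1.429 m
Series → Q common, losses add: H = Σh = 22.94 m

H ≈ 22.9 m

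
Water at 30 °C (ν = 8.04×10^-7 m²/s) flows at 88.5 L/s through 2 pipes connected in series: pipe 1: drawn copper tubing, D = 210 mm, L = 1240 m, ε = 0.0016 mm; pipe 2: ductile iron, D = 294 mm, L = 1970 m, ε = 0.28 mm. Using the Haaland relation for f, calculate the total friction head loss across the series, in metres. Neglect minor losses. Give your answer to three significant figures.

H ≈ 36.2 m

Pipe 1: V = 2.555 m/s, Re = 6.67×10^5, ε/D = 7.62×10^-6, f = 0.01252, h_1 = f(L/D)V²/2g = 24.60 m
Pipe 2: V = 1.304 m/s, Re = 4.77×10^5, ε/D = 9.52×10^-4, f = 0.02001, h_2 = f(L/D)V²/2g = 11.61 m
Series → Q common, losses add: H = Σh = 36.21 m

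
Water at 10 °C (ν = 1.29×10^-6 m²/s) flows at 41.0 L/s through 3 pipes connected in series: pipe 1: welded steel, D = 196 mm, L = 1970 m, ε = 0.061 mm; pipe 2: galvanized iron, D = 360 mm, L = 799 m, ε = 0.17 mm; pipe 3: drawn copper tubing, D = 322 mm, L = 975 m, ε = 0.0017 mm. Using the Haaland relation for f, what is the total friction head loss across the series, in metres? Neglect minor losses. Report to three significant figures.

H ≈ 17.6 m

Pipe 1: V = 1.359 m/s, Re = 2.06×10^5, ε/D = 3.11×10^-4, f = 0.01751, h_1 = f(L/D)V²/2g = 16.57 m
Pipe 2: V = 0.4028 m/s, Re = 1.12×10^5, ε/D = 4.72×10^-4, f = 0.01966, h_2 = f(L/D)V²/2g = 0.3608 m
Pipe 3: V = 0.5035 m/s, Re = 1.26×10^5, ε/D = 5.28×10^-6, f = 0.01702, h_3 = f(L/D)V²/2g = 0.6660 m
Series → Q common, losses add: H = Σh = 17.59 m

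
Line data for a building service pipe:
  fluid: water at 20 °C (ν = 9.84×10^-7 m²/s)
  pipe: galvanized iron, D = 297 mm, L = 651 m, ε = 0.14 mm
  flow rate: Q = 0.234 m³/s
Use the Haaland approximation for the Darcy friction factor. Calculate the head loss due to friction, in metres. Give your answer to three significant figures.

h_f ≈ 21.6 m

V = 4Q/(πD²) = 4·0.234/(π·0.297²) = 3.378 m/s
Re = VD/ν = 3.378·0.297/9.84×10^-7 = 1.02×10^6 → turbulent
ε/D = 0.14/297 = 4.71×10^-4
Haaland: f = 0.01696
h_f = f(L/D)V²/(2g) = 0.01696·(651/0.297)·3.378²/(2·9.81) = 21.62 m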